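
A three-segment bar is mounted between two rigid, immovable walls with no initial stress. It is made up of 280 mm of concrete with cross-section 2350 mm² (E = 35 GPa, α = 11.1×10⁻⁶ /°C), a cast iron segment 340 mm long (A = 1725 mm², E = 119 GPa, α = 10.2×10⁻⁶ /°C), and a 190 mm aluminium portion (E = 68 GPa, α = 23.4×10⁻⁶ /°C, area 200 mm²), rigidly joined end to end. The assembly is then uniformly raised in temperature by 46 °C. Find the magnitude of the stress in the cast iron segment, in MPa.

σ ≈ 15.4 MPa (compressive)

Free thermal expansion of the whole bar: Σ αᵢΔT Lᵢ = 11.1×10⁻⁶×46×280 + 10.2×10⁻⁶×46×340 + 23.4×10⁻⁶×46×190 = 0.507 mm.
Since the ends are fixed, an axial force P builds up, equal in every segment, with P · Σ Lᵢ/(AᵢEᵢ) = δ_free.
Σ Lᵢ/(AᵢEᵢ) = 280/(2350×35×10³) + 340/(1725×119×10³) + 190/(200×68×10³) = 1.903×10⁻⁵ mm/N.
P = 0.507 / 1.903×10⁻⁵ = 26640 N = 26.64 kN, compressive.
σ_{cast iron} = P / A = 26640 / 1725 = 15.44 MPa.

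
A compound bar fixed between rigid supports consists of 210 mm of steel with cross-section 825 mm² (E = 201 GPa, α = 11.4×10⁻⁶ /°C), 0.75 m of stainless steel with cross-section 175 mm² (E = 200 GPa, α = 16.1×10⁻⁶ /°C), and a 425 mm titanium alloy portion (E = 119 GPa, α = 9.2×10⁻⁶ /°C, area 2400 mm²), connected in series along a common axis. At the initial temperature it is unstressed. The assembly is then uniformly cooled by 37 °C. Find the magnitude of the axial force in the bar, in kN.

P ≈ 28.1 kN (tensile)

If the supports were absent, the total length change would be Σ αᵢΔT Lᵢ = 11.4×10⁻⁶×37×210 + 16.1×10⁻⁶×37×750 + 9.2×10⁻⁶×37×425 = 0.68 mm.
Since the ends are fixed, an axial force P builds up, equal in every segment, with P · Σ Lᵢ/(AᵢEᵢ) = δ_free.
The series flexibility is Σ Lᵢ/(AᵢEᵢ) = 210/(825×201×10³) + 750/(175×200×10³) + 425/(2400×119×10³) = 2.418×10⁻⁵ mm/N.
P = 0.68 / 2.418×10⁻⁵ = 28120 N = 28.12 kN, tensile.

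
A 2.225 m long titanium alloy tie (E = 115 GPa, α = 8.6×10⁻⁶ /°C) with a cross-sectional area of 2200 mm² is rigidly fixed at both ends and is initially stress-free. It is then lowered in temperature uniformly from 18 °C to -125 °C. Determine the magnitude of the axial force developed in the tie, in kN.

The ends cannot move, so σ = EαΔT = 115×10³ × 8.6×10⁻⁶ × 143 = 141.4 MPa.
P = AEαΔT = 2200 × 115×10³ × 8.6×10⁻⁶ × 143 = 311.1 kN (tensile).

P ≈ 311 kN (tensile)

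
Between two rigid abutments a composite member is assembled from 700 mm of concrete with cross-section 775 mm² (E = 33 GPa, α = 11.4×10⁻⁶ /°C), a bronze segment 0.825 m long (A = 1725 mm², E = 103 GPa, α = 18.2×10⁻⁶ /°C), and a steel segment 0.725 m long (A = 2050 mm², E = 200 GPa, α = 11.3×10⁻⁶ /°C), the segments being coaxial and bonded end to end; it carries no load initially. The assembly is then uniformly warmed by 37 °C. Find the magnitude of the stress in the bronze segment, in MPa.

σ ≈ 19.8 MPa (compressive)

With the walls removed the bar would change length by δ_free = Σ αᵢΔT Lᵢ = 11.4×10⁻⁶×37×700 + 18.2×10⁻⁶×37×825 + 11.3×10⁻⁶×37×725 = 1.154 mm.
Since the ends are fixed, an axial force P builds up, equal in every segment, with P · Σ Lᵢ/(AᵢEᵢ) = δ_free.
The series flexibility is Σ Lᵢ/(AᵢEᵢ) = 700/(775×33×10³) + 825/(1725×103×10³) + 725/(2050×200×10³) = 3.378×10⁻⁵ mm/N.
Hence P = δ_free / Σ(L/AE) = 1.154/3.378×10⁻⁵ = 34.16 kN (compressive).
σ_{bronze} = P / A = 34160 / 1725 = 19.8 MPa.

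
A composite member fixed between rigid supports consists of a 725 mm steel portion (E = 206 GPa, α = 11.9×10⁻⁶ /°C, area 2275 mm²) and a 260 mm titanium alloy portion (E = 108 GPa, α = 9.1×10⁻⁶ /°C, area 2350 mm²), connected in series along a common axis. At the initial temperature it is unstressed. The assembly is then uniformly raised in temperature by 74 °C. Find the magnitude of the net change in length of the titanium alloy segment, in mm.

|ΔL| ≈ 0.149 mm

If the supports were absent, the total length change would be Σ αᵢΔT Lᵢ = 11.9×10⁻⁶×74×725 + 9.1×10⁻⁶×74×260 = 0.8135 mm.
The walls prevent any net length change, so an axial force P (same in every segment) develops. Compatibility: P · Σ Lᵢ/(AᵢEᵢ) = δ_free.
Σ Lᵢ/(AᵢEᵢ) = 725/(2275×206×10³) + 260/(2350×108×10³) = 2.571×10⁻⁶ mm/N.
So P = 0.8135 / 2.571×10⁻⁶ = 316.4 kN, compressive.
For the titanium alloy segment, free thermal change = 9.1×10⁻⁶×74×260 = 0.1751 mm and elastic change from P = 316400×260/(2350×108×10³) = 0.3241 mm; these oppose, so the net change is 0.149 mm (segment shortens).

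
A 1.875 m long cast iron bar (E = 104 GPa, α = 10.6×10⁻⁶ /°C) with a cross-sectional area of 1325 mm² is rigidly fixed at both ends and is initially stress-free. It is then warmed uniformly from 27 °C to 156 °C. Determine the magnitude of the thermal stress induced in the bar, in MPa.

Because both ends are immovable the net strain is zero, and the suppressed thermal strain is αΔT = 10.6×10⁻⁶ × 129 = 1367.4×10⁻⁶.
The stress required to suppress this strain is σ = Eε = 104×10³ × 1367.4×10⁻⁶ = 142.2 MPa, compressive since the bar is trying to expand.

σ ≈ 142 MPa (compressive)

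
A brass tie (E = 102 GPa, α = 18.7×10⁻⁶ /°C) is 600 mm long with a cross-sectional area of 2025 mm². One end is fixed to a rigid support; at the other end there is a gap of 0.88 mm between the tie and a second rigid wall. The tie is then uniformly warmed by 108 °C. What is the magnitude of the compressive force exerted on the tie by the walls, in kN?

P ≈ 114 kN

Free thermal elongation = αΔT L = 18.7×10⁻⁶ × 108 × 600 = 1.212 mm.
After closing the 0.88 mm clearance, 1.212 − 0.88 = 0.3318 mm of expansion remains to be suppressed by the wall.
So σ = E(δ_free − g)/L = 102×10³ × 0.3318/600 = 56.4 MPa.
P = σA = 56.4 × 2025 = 114.2 kN.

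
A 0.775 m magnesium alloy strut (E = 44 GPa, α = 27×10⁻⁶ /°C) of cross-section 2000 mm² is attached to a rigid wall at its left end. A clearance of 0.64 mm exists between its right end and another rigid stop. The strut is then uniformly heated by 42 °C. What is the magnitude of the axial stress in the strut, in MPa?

σ ≈ 13.6 MPa (compressive)

Free thermal elongation = αΔT L = 27×10⁻⁶ × 42 × 775 = 0.8789 mm.
The gap closes (δ_free > 0.64 mm) and the wall then resists a further 0.8789 − 0.64 = 0.2389 mm of expansion.
Compatibility: PL/(AE) = 0.2389 mm, so σ = P/A = E × (0.2389/775) = 13.56 MPa.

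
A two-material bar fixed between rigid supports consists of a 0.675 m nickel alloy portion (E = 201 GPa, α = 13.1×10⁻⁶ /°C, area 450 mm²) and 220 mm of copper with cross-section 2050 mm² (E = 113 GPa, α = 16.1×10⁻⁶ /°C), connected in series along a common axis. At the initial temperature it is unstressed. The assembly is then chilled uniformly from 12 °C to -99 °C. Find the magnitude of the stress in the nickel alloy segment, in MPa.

σ ≈ 363 MPa (tensile)

If the supports were absent, the total length change would be Σ αᵢΔT Lᵢ = 13.1×10⁻⁶×111×675 + 16.1×10⁻⁶×111×220 = 1.375 mm.
The rigid supports impose zero overall length change; the single axial force P common to all segments must satisfy P Σ Lᵢ/(AᵢEᵢ) = δ_free.
Σ Lᵢ/(AᵢEᵢ) = 675/(450×201×10³) + 220/(2050×113×10³) = 8.412×10⁻⁶ mm/N.
Hence P = δ_free / Σ(L/AE) = 1.375/8.412×10⁻⁶ = 163.4 kN (tensile).
σ_{nickel alloy} = P / A = 163400 / 450 = 363.1 MPa.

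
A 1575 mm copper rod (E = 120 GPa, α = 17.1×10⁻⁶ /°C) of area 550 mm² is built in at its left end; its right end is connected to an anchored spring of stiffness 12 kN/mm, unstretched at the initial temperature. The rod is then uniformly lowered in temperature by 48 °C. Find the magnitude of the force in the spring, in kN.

P ≈ 12.1 kN

If the spring were absent the rod would shorten by αΔT L = 17.1×10⁻⁶ × 48 × 1575 = 1.293 mm.
Let P be the tensile force in the spring. The rod extends elastically by PL/(AE) and the spring stretches by P/k; together these equal δ_free.
So P = δ_free / [L/(AE) + 1/k] = 1.293 / [ 1575/(550×120×10³) + 1/(12×10³) ].
P = 1.293 / 0.0001072 = 12060 N.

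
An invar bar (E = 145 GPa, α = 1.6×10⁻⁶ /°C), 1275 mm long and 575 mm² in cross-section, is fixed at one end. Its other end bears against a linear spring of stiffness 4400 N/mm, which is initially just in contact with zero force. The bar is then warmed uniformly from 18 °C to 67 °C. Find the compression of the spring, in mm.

δ ≈ 0.0937 mm

The unrestrained thermal change is αΔT L = 1.6×10⁻⁶ × 49 × 1275 = 0.09996 mm.
With a force P in the spring, the elastic change of the bar is PL/(AE) and that of the spring is P/k; compatibility requires their sum to equal δ_free.
So P = δ_free / [L/(AE) + 1/k] = 0.09996 / [ 1275/(575×145×10³) + 1/(4400) ].
P = 0.09996 / 0.0002426 = 412.1 N.
Spring compression = P/k = 412.1/(4400) = 0.09366 mm.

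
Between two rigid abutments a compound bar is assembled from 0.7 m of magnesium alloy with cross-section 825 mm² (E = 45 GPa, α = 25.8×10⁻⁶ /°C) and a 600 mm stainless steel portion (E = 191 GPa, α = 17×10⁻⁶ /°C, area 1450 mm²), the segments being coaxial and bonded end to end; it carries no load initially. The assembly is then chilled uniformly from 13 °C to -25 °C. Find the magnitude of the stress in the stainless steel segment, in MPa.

Free thermal contraction of the whole bar: Σ αᵢΔT Lᵢ = 25.8×10⁻⁶×38×700 + 17×10⁻⁶×38×600 = 1.074 mm.
The rigid supports impose zero overall length change; the single axial force P common to all segments must satisfy P Σ Lᵢ/(AᵢEᵢ) = δ_free.
Σ Lᵢ/(AᵢEᵢ) = 700/(825×45×10³) + 600/(1450×191×10³) = 2.102×10⁻⁵ mm/N.
So P = 1.074 / 2.102×10⁻⁵ = 51.08 kN, tensile.
σ_{stainless steel} = P / A = 51080 / 1450 = 35.23 MPa.

σ ≈ 35.2 MPa (tensile)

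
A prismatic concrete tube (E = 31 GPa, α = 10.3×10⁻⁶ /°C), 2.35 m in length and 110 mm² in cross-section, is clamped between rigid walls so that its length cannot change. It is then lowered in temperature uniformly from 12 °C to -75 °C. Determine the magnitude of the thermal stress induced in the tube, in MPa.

Because both ends are immovable the net strain is zero, and the suppressed thermal strain is αΔT = 10.3×10⁻⁶ × 87 = 896.1×10⁻⁶.
σ = EαΔT = 31×10³ × 10.3×10⁻⁶ × 87 = 27.78 MPa (tensile; the tube is trying to contract).

σ ≈ 27.8 MPa (tensile)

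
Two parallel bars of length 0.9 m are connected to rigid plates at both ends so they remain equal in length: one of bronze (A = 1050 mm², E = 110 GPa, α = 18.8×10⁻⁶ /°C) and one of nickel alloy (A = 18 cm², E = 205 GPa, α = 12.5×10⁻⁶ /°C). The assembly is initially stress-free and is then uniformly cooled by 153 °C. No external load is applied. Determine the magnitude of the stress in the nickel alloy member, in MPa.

The bronze has the larger α, so on cooling it would change length more than the nickel alloy if both were free. The rigid plates force a common final length, so the bronze is put into tension and the nickel alloy into compression, with equal and opposite forces P (no external load).
Compatibility of the two members (thermal + elastic change equal): (α₁ − α₂)ΔT = P·[1/(A₁E₁) + 1/(A₂E₂)].
|α₁ − α₂|·ΔT = 6.3×10⁻⁶ × 153 = 0.0009639.
1/(A₁E₁) + 1/(A₂E₂) = 1/(1050×110×10³) + 1/(1800×205×10³) = 1.137×10⁻⁸ N⁻¹.
P = 0.0009639 / 1.137×10⁻⁸ = 84790 N = 84.79 kN.
σ_{nickel alloy} = P/A₂ = 84790/1800 = 47.11 MPa, compressive.

σ ≈ 47.1 MPa (compressive)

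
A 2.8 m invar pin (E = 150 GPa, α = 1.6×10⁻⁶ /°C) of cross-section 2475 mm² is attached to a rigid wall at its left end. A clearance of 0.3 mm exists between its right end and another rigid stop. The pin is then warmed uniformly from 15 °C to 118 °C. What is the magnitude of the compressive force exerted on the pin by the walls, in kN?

P ≈ 21.4 kN

Free thermal elongation = αΔT L = 1.6×10⁻⁶ × 103 × 2800 = 0.4614 mm.
The gap closes (δ_free > 0.3 mm) and the wall then resists a further 0.4614 − 0.3 = 0.1614 mm of expansion.
Compatibility: PL/(AE) = 0.1614 mm, so σ = P/A = E × (0.1614/2800) = 8.649 MPa.
Force on the wall = σA = 8.649 × 2475 mm² = 21.41 kN.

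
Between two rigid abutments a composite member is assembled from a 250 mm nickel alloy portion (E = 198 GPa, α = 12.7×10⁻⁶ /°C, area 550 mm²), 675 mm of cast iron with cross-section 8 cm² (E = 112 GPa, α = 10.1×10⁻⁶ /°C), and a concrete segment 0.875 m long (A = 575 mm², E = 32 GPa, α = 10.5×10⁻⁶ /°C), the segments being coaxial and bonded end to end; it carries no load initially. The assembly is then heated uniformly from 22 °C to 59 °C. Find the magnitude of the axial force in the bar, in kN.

P ≈ 12.4 kN (compressive)

If the supports were absent, the total length change would be Σ αᵢΔT Lᵢ = 12.7×10⁻⁶×37×250 + 10.1×10⁻⁶×37×675 + 10.5×10⁻⁶×37×875 = 0.7097 mm.
The rigid supports impose zero overall length change; the single axial force P common to all segments must satisfy P Σ Lᵢ/(AᵢEᵢ) = δ_free.
Σ Lᵢ/(AᵢEᵢ) = 250/(550×198×10³) + 675/(800×112×10³) + 875/(575×32×10³) = 5.738×10⁻⁵ mm/N.
Hence P = δ_free / Σ(L/AE) = 0.7097/5.738×10⁻⁵ = 12.37 kN (compressive).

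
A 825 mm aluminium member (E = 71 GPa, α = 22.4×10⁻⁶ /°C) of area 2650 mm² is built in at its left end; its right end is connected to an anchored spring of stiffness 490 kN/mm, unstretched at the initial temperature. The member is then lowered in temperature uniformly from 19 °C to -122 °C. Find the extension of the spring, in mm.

The unrestrained thermal change is αΔT L = 22.4×10⁻⁶ × 141 × 825 = 2.606 mm.
Let P be the tensile force in the spring. The member extends elastically by PL/(AE) and the spring stretches by P/k; together these equal δ_free.
P [ L/(AE) + 1/k ] = δ_free → P [ 825/(2650×71×10³) + 1/(490×10³) ] = 2.606.
P = 2.606 / 6.426×10⁻⁶ = 405500 N.
Spring extension = P/k = 405500/(490×10³) = 0.8276 mm.

δ ≈ 0.828 mm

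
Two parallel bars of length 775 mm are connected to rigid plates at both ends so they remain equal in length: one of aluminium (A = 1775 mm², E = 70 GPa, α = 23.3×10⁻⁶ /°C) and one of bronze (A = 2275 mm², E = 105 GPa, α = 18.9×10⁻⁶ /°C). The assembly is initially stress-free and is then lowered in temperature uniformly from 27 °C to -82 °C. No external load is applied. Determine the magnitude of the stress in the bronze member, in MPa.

The aluminium has the larger α, so on cooling it would change length more than the bronze if both were free. The rigid plates force a common final length, so the aluminium is put into tension and the bronze into compression, with equal and opposite forces P (no external load).
Equating the net (thermal + elastic) strains gives |α₁ − α₂|·ΔT = P·[1/(A₁E₁) + 1/(A₂E₂)].
|α₁ − α₂|·ΔT = 4.4×10⁻⁶ × 109 = 0.0004796.
1/(A₁E₁) + 1/(A₂E₂) = 1/(1775×70×10³) + 1/(2275×105×10³) = 1.223×10⁻⁸ N⁻¹.
So P = 0.0004796 / 1.223×10⁻⁸ = 39.2 kN.
σ_{bronze} = P/A₂ = 39200/2275 = 17.23 MPa, compressive.

σ ≈ 17.2 MPa (compressive)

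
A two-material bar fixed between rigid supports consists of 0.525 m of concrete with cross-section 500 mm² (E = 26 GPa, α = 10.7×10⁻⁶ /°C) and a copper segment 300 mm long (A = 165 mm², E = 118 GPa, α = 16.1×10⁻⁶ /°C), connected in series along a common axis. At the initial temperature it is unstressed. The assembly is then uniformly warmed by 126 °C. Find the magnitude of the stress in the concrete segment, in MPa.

σ ≈ 47.2 MPa (compressive)

If the supports were absent, the total length change would be Σ αᵢΔT Lᵢ = 10.7×10⁻⁶×126×525 + 16.1×10⁻⁶×126×300 = 1.316 mm.
The walls prevent any net length change, so an axial force P (same in every segment) develops. Compatibility: P · Σ Lᵢ/(AᵢEᵢ) = δ_free.
Σ Lᵢ/(AᵢEᵢ) = 525/(500×26×10³) + 300/(165×118×10³) = 5.579×10⁻⁵ mm/N.
So P = 1.316 / 5.579×10⁻⁵ = 23.59 kN, compressive.
σ_{concrete} = P / A = 23590 / 500 = 47.19 MPa.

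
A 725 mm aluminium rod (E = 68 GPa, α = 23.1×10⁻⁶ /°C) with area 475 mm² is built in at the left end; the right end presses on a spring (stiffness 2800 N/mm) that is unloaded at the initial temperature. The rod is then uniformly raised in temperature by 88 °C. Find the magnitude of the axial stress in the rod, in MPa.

σ ≈ 8.17 MPa (compressive)

The unrestrained thermal change is αΔT L = 23.1×10⁻⁶ × 88 × 725 = 1.474 mm.
With a force P in the spring, the elastic change of the rod is PL/(AE) and that of the spring is P/k; compatibility requires their sum to equal δ_free.
P [ L/(AE) + 1/k ] = δ_free → P [ 725/(475×68×10³) + 1/(2800) ] = 1.474.
P = 1.474 / 0.0003796 = 3883 N.
σ = P/A = 3883/475 = 8.174 MPa.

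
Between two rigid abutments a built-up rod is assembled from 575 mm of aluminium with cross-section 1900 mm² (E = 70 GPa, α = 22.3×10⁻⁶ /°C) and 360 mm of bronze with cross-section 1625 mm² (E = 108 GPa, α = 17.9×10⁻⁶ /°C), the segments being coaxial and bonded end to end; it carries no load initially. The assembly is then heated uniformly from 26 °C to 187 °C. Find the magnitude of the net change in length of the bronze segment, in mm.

|ΔL| ≈ 0.0393 mm

Free thermal expansion of the whole bar: Σ αᵢΔT Lᵢ = 22.3×10⁻⁶×161×575 + 17.9×10⁻⁶×161×360 = 3.102 mm.
Since the ends are fixed, an axial force P builds up, equal in every segment, with P · Σ Lᵢ/(AᵢEᵢ) = δ_free.
The series flexibility is Σ Lᵢ/(AᵢEᵢ) = 575/(1900×70×10³) + 360/(1625×108×10³) = 6.375×10⁻⁶ mm/N.
Hence P = δ_free / Σ(L/AE) = 3.102/6.375×10⁻⁶ = 486.6 kN (compressive).
For the bronze segment, free thermal change = 17.9×10⁻⁶×161×360 = 1.037 mm and elastic change from P = 486600×360/(1625×108×10³) = 0.9982 mm; these oppose, so the net change is 0.0393 mm (segment lengthens).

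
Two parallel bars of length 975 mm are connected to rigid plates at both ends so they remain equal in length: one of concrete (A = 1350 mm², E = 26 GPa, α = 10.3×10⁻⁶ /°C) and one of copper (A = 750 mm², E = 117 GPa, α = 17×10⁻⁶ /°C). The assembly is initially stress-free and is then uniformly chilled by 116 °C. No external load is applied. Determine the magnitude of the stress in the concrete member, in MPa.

σ ≈ 14.4 MPa (compressive)

Both members must finish at the same length. With the larger α, the copper tends to over-contract; the plates restrain it, putting the copper in tension and the concrete in compression. With no external load the two internal forces are equal and opposite, magnitude P.
Setting the final lengths equal and cancelling L: (α₁ − α₂)ΔT = P/(A₁E₁) + P/(A₂E₂).
|α₁ − α₂|·ΔT = 6.7×10⁻⁶ × 116 = 0.0007772.
1/(A₁E₁) + 1/(A₂E₂) = 1/(1350×26×10³) + 1/(750×117×10³) = 3.989×10⁻⁸ N⁻¹.
So P = 0.0007772 / 3.989×10⁻⁸ = 19.49 kN.
σ_{concrete} = P/A₁ = 19490/1350 = 14.43 MPa, compressive.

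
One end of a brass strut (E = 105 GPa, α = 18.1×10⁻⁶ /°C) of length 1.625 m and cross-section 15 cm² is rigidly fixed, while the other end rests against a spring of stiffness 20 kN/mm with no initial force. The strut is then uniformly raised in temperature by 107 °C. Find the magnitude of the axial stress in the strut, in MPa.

σ ≈ 34.8 MPa (compressive)

The unrestrained thermal change is αΔT L = 18.1×10⁻⁶ × 107 × 1625 = 3.147 mm.
Let P be the compressive force at the spring. The strut shortens elastically by PL/(AE) and the spring compresses by P/k; together these equal δ_free.
P [ L/(AE) + 1/k ] = δ_free → P [ 1625/(1500×105×10³) + 1/(20×10³) ] = 3.147.
P = 3.147 / 6.032×10⁻⁵ = 52180 N.
σ = P/A = 52180/1500 = 34.78 MPa.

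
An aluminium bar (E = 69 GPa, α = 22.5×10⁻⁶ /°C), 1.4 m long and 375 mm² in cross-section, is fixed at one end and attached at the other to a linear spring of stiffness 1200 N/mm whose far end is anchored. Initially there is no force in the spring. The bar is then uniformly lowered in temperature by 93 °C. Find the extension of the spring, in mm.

If the spring were absent the bar would shorten by αΔT L = 22.5×10⁻⁶ × 93 × 1400 = 2.929 mm.
With a force P in the spring, the elastic change of the bar is PL/(AE) and that of the spring is P/k; compatibility requires their sum to equal δ_free.
So P = δ_free / [L/(AE) + 1/k] = 2.929 / [ 1400/(375×69×10³) + 1/(1200) ].
P = 2.929 / 0.0008874 = 3301 N.
Spring extension = P/k = 3301/(1200) = 2.751 mm.

δ ≈ 2.75 mm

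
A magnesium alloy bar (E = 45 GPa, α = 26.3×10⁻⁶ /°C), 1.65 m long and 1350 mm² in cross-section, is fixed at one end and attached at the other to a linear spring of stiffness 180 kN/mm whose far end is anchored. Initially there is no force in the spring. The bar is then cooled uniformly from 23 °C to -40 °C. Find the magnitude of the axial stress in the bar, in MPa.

σ ≈ 61.9 MPa (tensile)

Free thermal contraction: δ_free = αΔT L = 26.3×10⁻⁶ × 63 × 1650 = 2.734 mm.
With a force P in the spring, the elastic change of the bar is PL/(AE) and that of the spring is P/k; compatibility requires their sum to equal δ_free.
P [ L/(AE) + 1/k ] = δ_free → P [ 1650/(1350×45×10³) + 1/(180×10³) ] = 2.734.
P = 2.734 / 3.272×10⁻⁵ = 83560 N.
σ = P/A = 83560/1350 = 61.9 MPa.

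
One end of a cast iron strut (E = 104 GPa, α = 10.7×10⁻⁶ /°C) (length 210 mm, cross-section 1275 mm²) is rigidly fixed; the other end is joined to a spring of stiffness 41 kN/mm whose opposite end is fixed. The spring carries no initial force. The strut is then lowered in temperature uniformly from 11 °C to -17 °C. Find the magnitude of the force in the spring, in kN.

The unrestrained thermal change is αΔT L = 10.7×10⁻⁶ × 28 × 210 = 0.06292 mm.
With a force P in the spring, the elastic change of the strut is PL/(AE) and that of the spring is P/k; compatibility requires their sum to equal δ_free.
So P = δ_free / [L/(AE) + 1/k] = 0.06292 / [ 210/(1275×104×10³) + 1/(41×10³) ].
P = 0.06292 / 2.597×10⁻⁵ = 2422 N.

P ≈ 2.42 kN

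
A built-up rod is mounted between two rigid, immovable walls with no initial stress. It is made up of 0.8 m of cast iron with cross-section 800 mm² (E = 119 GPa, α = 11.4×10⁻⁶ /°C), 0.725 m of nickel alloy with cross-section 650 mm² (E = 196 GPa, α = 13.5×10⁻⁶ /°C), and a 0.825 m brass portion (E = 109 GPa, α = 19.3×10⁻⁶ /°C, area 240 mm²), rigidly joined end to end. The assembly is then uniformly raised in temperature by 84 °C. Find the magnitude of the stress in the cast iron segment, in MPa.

σ ≈ 80.1 MPa (compressive)

Free thermal expansion of the whole bar: Σ αᵢΔT Lᵢ = 11.4×10⁻⁶×84×800 + 13.5×10⁻⁶×84×725 + 19.3×10⁻⁶×84×825 = 2.926 mm.
The walls prevent any net length change, so an axial force P (same in every segment) develops. Compatibility: P · Σ Lᵢ/(AᵢEᵢ) = δ_free.
Σ Lᵢ/(AᵢEᵢ) = 800/(800×119×10³) + 725/(650×196×10³) + 825/(240×109×10³) = 4.563×10⁻⁵ mm/N.
P = 2.926 / 4.563×10⁻⁵ = 64120 N = 64.12 kN, compressive.
σ_{cast iron} = P / A = 64120 / 800 = 80.15 MPa.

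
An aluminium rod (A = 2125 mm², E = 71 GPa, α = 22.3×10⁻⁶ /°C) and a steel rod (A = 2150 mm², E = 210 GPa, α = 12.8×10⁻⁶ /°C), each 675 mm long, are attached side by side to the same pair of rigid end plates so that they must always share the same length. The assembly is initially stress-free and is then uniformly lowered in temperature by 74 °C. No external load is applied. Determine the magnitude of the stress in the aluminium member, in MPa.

Both members must finish at the same length. With the larger α, the aluminium tends to over-contract; the plates restrain it, putting the aluminium in tension and the steel in compression. With no external load the two internal forces are equal and opposite, magnitude P.
Equating the net (thermal + elastic) strains gives |α₁ − α₂|·ΔT = P·[1/(A₁E₁) + 1/(A₂E₂)].
|α₁ − α₂|·ΔT = 9.5×10⁻⁶ × 74 = 0.000703.
1/(A₁E₁) + 1/(A₂E₂) = 1/(2125×71×10³) + 1/(2150×210×10³) = 8.843×10⁻⁹ N⁻¹.
So P = 0.000703 / 8.843×10⁻⁹ = 79.5 kN.
σ_{aluminium} = P/A₁ = 79500/2125 = 37.41 MPa, tensile.

σ ≈ 37.4 MPa (tensile)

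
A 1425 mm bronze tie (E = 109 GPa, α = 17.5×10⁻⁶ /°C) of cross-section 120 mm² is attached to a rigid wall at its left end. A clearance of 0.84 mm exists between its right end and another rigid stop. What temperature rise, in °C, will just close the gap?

Contact occurs when the free expansion equals the gap: αΔT L = 0.84 mm.
ΔT = 0.84 / (17.5×10⁻⁶ × 1425) = 33.68 °C.

ΔT ≈ 33.7 °C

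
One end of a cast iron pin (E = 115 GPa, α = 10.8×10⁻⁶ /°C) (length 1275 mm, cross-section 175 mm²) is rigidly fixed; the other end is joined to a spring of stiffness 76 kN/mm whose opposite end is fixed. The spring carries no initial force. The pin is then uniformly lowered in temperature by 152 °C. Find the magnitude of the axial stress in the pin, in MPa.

The unrestrained thermal change is αΔT L = 10.8×10⁻⁶ × 152 × 1275 = 2.093 mm.
With a force P in the spring, the elastic change of the pin is PL/(AE) and that of the spring is P/k; compatibility requires their sum to equal δ_free.
P [ L/(AE) + 1/k ] = δ_free → P [ 1275/(175×115×10³) + 1/(76×10³) ] = 2.093.
P = 2.093 / 7.651×10⁻⁵ = 27360 N.
σ = P/A = 27360/175 = 156.3 MPa.

σ ≈ 156 MPa (tensile)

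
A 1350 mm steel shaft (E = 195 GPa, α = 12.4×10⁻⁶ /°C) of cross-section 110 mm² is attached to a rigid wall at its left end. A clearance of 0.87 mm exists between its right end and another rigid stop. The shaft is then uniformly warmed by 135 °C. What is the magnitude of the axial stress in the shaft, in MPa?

σ ≈ 201 MPa (compressive)

Unrestrained expansion: δ_free = αΔT L = 12.4×10⁻⁶ × 135 × 1350 = 2.26 mm.
This exceeds the 0.87 mm gap, so the wall pushes back. The portion of expansion that must be recovered elastically is δ_free − gap = 2.26 − 0.87 = 1.39 mm.
Compatibility: PL/(AE) = 1.39 mm, so σ = P/A = E × (1.39/1350) = 200.8 MPa.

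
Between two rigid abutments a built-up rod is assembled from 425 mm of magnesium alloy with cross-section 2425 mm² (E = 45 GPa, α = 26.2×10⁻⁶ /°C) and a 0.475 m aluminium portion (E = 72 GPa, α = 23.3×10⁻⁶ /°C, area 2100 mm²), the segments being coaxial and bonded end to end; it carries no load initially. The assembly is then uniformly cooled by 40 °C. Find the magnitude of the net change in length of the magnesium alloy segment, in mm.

Free thermal contraction of the whole bar: Σ αᵢΔT Lᵢ = 26.2×10⁻⁶×40×425 + 23.3×10⁻⁶×40×475 = 0.8881 mm.
The walls prevent any net length change, so an axial force P (same in every segment) develops. Compatibility: P · Σ Lᵢ/(AᵢEᵢ) = δ_free.
The series flexibility is Σ Lᵢ/(AᵢEᵢ) = 425/(2425×45×10³) + 475/(2100×72×10³) = 7.036×10⁻⁶ mm/N.
P = 0.8881 / 7.036×10⁻⁶ = 126200 N = 126.2 kN, tensile.
For the magnesium alloy segment, free thermal change = 26.2×10⁻⁶×40×425 = 0.4454 mm and elastic change from P = 126200×425/(2425×45×10³) = 0.4916 mm; these oppose, so the net change is 0.0462 mm (segment lengthens).

|ΔL| ≈ 0.0462 mm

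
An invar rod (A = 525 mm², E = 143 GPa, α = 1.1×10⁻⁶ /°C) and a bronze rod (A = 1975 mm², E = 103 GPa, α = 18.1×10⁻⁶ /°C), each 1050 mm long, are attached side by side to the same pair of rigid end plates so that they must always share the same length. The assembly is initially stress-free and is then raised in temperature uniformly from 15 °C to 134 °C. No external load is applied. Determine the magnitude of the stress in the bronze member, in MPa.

σ ≈ 56.2 MPa (compressive)

The bronze has the larger α, so on heating it would change length more than the invar if both were free. The rigid plates force a common final length, so the bronze is put into compression and the invar into tension, with equal and opposite forces P (no external load).
Setting the final lengths equal and cancelling L: (α₁ − α₂)ΔT = P/(A₁E₁) + P/(A₂E₂).
|α₁ − α₂|·ΔT = 17×10⁻⁶ × 119 = 0.002023.
1/(A₁E₁) + 1/(A₂E₂) = 1/(525×143×10³) + 1/(1975×103×10³) = 1.824×10⁻⁸ N⁻¹.
So P = 0.002023 / 1.824×10⁻⁸ = 110.9 kN.
σ_{bronze} = P/A₂ = 110900/1975 = 56.17 MPa, compressive.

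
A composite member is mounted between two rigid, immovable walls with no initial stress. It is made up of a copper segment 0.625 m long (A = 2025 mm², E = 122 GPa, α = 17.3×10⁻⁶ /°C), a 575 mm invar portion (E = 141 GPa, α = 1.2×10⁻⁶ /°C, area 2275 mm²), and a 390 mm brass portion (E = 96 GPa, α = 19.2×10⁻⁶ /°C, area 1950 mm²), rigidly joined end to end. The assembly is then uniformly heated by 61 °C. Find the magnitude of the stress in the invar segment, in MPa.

σ ≈ 79.5 MPa (compressive)

Free thermal expansion of the whole bar: Σ αᵢΔT Lᵢ = 17.3×10⁻⁶×61×625 + 1.2×10⁻⁶×61×575 + 19.2×10⁻⁶×61×390 = 1.158 mm.
The walls prevent any net length change, so an axial force P (same in every segment) develops. Compatibility: P · Σ Lᵢ/(AᵢEᵢ) = δ_free.
Σ Lᵢ/(AᵢEᵢ) = 625/(2025×122×10³) + 575/(2275×141×10³) + 390/(1950×96×10³) = 6.406×10⁻⁶ mm/N.
P = 1.158 / 6.406×10⁻⁶ = 180800 N = 180.8 kN, compressive.
σ_{invar} = P / A = 180800 / 2275 = 79.49 MPa.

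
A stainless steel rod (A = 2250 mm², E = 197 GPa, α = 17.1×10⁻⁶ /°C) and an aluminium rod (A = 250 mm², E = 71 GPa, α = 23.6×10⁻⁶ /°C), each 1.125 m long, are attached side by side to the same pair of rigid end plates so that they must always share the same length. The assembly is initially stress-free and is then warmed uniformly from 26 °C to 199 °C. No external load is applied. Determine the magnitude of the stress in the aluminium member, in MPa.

The aluminium has the larger α, so on heating it would change length more than the stainless steel if both were free. The rigid plates force a common final length, so the aluminium is put into compression and the stainless steel into tension, with equal and opposite forces P (no external load).
Equating the net (thermal + elastic) strains gives |α₁ − α₂|·ΔT = P·[1/(A₁E₁) + 1/(A₂E₂)].
|α₁ − α₂|·ΔT = 6.5×10⁻⁶ × 173 = 0.001124.
1/(A₁E₁) + 1/(A₂E₂) = 1/(2250×197×10³) + 1/(250×71×10³) = 5.859×10⁻⁸ N⁻¹.
So P = 0.001124 / 5.859×10⁻⁸ = 19.19 kN.
σ_{aluminium} = P/A₂ = 19190/250 = 76.77 MPa, compressive.

σ ≈ 76.8 MPa (compressive)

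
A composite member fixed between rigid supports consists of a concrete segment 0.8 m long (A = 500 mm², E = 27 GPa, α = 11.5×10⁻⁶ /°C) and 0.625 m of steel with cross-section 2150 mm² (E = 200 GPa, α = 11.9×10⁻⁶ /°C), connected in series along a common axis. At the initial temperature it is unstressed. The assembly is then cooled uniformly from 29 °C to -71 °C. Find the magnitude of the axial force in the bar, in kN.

With the walls removed the bar would change length by δ_free = Σ αᵢΔT Lᵢ = 11.5×10⁻⁶×100×800 + 11.9×10⁻⁶×100×625 = 1.664 mm.
The walls prevent any net length change, so an axial force P (same in every segment) develops. Compatibility: P · Σ Lᵢ/(AᵢEᵢ) = δ_free.
The series flexibility is Σ Lᵢ/(AᵢEᵢ) = 800/(500×27×10³) + 625/(2150×200×10³) = 6.071×10⁻⁵ mm/N.
P = 1.664 / 6.071×10⁻⁵ = 27400 N = 27.4 kN, tensile.

P ≈ 27.4 kN (tensile)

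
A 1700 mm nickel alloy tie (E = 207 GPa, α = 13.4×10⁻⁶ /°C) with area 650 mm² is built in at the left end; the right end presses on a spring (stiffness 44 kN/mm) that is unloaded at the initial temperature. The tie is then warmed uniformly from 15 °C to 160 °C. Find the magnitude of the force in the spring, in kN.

P ≈ 93.4 kN

Free thermal expansion: δ_free = αΔT L = 13.4×10⁻⁶ × 145 × 1700 = 3.303 mm.
Let P be the compressive force at the spring. The tie shortens elastically by PL/(AE) and the spring compresses by P/k; together these equal δ_free.
P [ L/(AE) + 1/k ] = δ_free → P [ 1700/(650×207×10³) + 1/(44×10³) ] = 3.303.
P = 3.303 / 3.536×10⁻⁵ = 93410 N.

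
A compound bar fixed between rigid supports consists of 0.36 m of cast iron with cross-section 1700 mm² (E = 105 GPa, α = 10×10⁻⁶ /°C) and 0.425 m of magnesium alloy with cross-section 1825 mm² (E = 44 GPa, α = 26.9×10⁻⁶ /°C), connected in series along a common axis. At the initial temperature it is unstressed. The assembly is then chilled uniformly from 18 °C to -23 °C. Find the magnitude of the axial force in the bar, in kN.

P ≈ 84.3 kN (tensile)

With the walls removed the bar would change length by δ_free = Σ αᵢΔT Lᵢ = 10×10⁻⁶×41×360 + 26.9×10⁻⁶×41×425 = 0.6163 mm.
The walls prevent any net length change, so an axial force P (same in every segment) develops. Compatibility: P · Σ Lᵢ/(AᵢEᵢ) = δ_free.
The series flexibility is Σ Lᵢ/(AᵢEᵢ) = 360/(1700×105×10³) + 425/(1825×44×10³) = 7.309×10⁻⁶ mm/N.
Hence P = δ_free / Σ(L/AE) = 0.6163/7.309×10⁻⁶ = 84.32 kN (tensile).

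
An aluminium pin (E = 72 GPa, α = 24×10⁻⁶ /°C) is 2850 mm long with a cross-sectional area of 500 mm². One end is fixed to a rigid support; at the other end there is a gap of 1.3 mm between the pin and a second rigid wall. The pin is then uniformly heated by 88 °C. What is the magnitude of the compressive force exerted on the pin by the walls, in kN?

P ≈ 59.6 kN

Unrestrained expansion: δ_free = αΔT L = 24×10⁻⁶ × 88 × 2850 = 6.019 mm.
This exceeds the 1.3 mm gap, so the wall pushes back. The portion of expansion that must be recovered elastically is δ_free − gap = 6.019 − 1.3 = 4.719 mm.
So σ = E(δ_free − g)/L = 72×10³ × 4.719/2850 = 119.2 MPa.
P = σA = 119.2 × 500 = 59.61 kN.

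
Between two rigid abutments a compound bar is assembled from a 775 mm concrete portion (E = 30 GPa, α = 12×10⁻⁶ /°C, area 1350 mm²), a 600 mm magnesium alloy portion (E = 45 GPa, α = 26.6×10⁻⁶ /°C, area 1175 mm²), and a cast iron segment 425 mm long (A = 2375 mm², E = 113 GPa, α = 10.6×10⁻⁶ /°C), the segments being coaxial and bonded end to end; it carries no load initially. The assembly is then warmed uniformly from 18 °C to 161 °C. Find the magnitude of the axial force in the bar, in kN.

P ≈ 133 kN (compressive)

If the supports were absent, the total length change would be Σ αᵢΔT Lᵢ = 12×10⁻⁶×143×775 + 26.6×10⁻⁶×143×600 + 10.6×10⁻⁶×143×425 = 4.256 mm.
Since the ends are fixed, an axial force P builds up, equal in every segment, with P · Σ Lᵢ/(AᵢEᵢ) = δ_free.
Σ Lᵢ/(AᵢEᵢ) = 775/(1350×30×10³) + 600/(1175×45×10³) + 425/(2375×113×10³) = 3.207×10⁻⁵ mm/N.
So P = 4.256 / 3.207×10⁻⁵ = 132.7 kN, compressive.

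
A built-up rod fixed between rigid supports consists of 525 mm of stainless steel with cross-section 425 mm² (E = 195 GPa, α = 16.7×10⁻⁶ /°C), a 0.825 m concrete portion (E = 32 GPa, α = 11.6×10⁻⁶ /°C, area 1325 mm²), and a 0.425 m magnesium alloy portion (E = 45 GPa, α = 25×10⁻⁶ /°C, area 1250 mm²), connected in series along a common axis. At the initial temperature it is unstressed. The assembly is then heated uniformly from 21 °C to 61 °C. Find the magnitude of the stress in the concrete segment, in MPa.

σ ≈ 26.2 MPa (compressive)

If the supports were absent, the total length change would be Σ αᵢΔT Lᵢ = 16.7×10⁻⁶×40×525 + 11.6×10⁻⁶×40×825 + 25×10⁻⁶×40×425 = 1.159 mm.
The rigid supports impose zero overall length change; the single axial force P common to all segments must satisfy P Σ Lᵢ/(AᵢEᵢ) = δ_free.
Σ Lᵢ/(AᵢEᵢ) = 525/(425×195×10³) + 825/(1325×32×10³) + 425/(1250×45×10³) = 3.335×10⁻⁵ mm/N.
Hence P = δ_free / Σ(L/AE) = 1.159/3.335×10⁻⁵ = 34.74 kN (compressive).
σ_{concrete} = P / A = 34740 / 1325 = 26.22 MPa.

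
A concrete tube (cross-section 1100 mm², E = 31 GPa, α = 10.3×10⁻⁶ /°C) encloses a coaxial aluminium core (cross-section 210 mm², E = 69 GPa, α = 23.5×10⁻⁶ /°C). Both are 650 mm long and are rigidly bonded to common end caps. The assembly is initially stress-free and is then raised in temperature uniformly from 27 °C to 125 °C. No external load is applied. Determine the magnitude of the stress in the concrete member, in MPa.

Both members must finish at the same length. With the larger α, the aluminium tends to over-expand; the plates restrain it, putting the aluminium in compression and the concrete in tension. With no external load the two internal forces are equal and opposite, magnitude P.
Setting the final lengths equal and cancelling L: (α₁ − α₂)ΔT = P/(A₁E₁) + P/(A₂E₂).
|α₁ − α₂|·ΔT = 13.2×10⁻⁶ × 98 = 0.001294.
1/(A₁E₁) + 1/(A₂E₂) = 1/(1100×31×10³) + 1/(210×69×10³) = 9.834×10⁻⁸ N⁻¹.
So P = 0.001294 / 9.834×10⁻⁸ = 13.15 kN.
σ_{concrete} = P/A₁ = 13150/1100 = 11.96 MPa, tensile.

σ ≈ 12 MPa (tensile)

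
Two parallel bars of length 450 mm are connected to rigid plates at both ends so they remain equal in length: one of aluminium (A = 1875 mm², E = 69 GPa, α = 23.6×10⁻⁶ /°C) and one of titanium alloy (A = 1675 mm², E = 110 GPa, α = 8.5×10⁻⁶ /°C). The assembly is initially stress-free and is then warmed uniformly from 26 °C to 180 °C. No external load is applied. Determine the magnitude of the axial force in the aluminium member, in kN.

P ≈ 177 kN (compressive in the aluminium)

The aluminium has the larger α, so on heating it would change length more than the titanium alloy if both were free. The rigid plates force a common final length, so the aluminium is put into compression and the titanium alloy into tension, with equal and opposite forces P (no external load).
Compatibility of the two members (thermal + elastic change equal): (α₁ − α₂)ΔT = P·[1/(A₁E₁) + 1/(A₂E₂)].
|α₁ − α₂|·ΔT = 15.1×10⁻⁶ × 154 = 0.002325.
1/(A₁E₁) + 1/(A₂E₂) = 1/(1875×69×10³) + 1/(1675×110×10³) = 1.316×10⁻⁸ N⁻¹.
P = 0.002325 / 1.316×10⁻⁸ = 176700 N = 176.7 kN.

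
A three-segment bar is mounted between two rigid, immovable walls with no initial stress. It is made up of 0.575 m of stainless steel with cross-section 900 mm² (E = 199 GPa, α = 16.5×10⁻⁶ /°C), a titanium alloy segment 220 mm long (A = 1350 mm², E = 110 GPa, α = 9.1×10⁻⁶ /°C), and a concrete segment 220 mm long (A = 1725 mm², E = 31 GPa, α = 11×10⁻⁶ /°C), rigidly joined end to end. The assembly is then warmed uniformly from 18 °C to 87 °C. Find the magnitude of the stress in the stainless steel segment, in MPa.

If the supports were absent, the total length change would be Σ αᵢΔT Lᵢ = 16.5×10⁻⁶×69×575 + 9.1×10⁻⁶×69×220 + 11×10⁻⁶×69×220 = 0.9598 mm.
Since the ends are fixed, an axial force P builds up, equal in every segment, with P · Σ Lᵢ/(AᵢEᵢ) = δ_free.
The series flexibility is Σ Lᵢ/(AᵢEᵢ) = 575/(900×199×10³) + 220/(1350×110×10³) + 220/(1725×31×10³) = 8.806×10⁻⁶ mm/N.
Hence P = δ_free / Σ(L/AE) = 0.9598/8.806×10⁻⁶ = 109 kN (compressive).
σ_{stainless steel} = P / A = 109000 / 900 = 121.1 MPa.

σ ≈ 121 MPa (compressive)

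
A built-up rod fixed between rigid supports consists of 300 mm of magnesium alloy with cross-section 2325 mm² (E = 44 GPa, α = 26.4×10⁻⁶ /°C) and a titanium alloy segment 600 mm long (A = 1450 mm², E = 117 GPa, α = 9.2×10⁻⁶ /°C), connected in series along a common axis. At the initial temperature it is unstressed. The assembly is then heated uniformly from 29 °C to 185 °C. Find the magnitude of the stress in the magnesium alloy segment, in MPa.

σ ≈ 139 MPa (compressive)

Free thermal expansion of the whole bar: Σ αᵢΔT Lᵢ = 26.4×10⁻⁶×156×300 + 9.2×10⁻⁶×156×600 = 2.097 mm.
Since the ends are fixed, an axial force P builds up, equal in every segment, with P · Σ Lᵢ/(AᵢEᵢ) = δ_free.
Σ Lᵢ/(AᵢEᵢ) = 300/(2325×44×10³) + 600/(1450×117×10³) = 6.469×10⁻⁶ mm/N.
P = 2.097 / 6.469×10⁻⁶ = 324100 N = 324.1 kN, compressive.
σ_{magnesium alloy} = P / A = 324100 / 2325 = 139.4 MPa.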